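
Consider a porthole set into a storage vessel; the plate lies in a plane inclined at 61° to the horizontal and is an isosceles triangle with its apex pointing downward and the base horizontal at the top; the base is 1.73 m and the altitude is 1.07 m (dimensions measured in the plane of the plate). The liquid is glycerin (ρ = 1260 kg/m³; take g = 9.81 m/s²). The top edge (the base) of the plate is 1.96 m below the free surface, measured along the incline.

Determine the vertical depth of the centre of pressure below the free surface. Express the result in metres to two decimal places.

h_p = 2.05 m

γ = ρg = 1260 × 9.81 / 1000 = 12.3606 kN/m³.
Let θ = 61° be the plate's angle to the horizontal; measure y along the incline from where the plane meets the free surface. Vertical depth h = y·sinθ with sinθ = 0.874620.
With the apex down, the centroid sits h/3 = 1.07/3 = 0.356667 m below the base (the top edge), so y_c = 1.96 + 0.356667 = 2.31667 m and h_c = 2.31667 × 0.874620 = 2.02621 m.
A = ½ × 1.73 × 1.07 = 0.92555 m².
Resultant F = γ·h_c·A = 12.3606 × 2.02621 × 0.92555 = 23.1806 kN.
I_c = b·h³/36 = 1.73 × 1.07³/36 = 0.0588701 m⁴.
Centre of pressure: y_p = y_c + I_c/(y_c·A) = 2.31667 + 0.0588701/(2.31667 × 0.92555) = 2.31667 + 0.0274556 = 2.34413 m along the plane.
Vertically, h_p = y_p·sinθ = 2.34413 × 0.874620 = 2.05022 m.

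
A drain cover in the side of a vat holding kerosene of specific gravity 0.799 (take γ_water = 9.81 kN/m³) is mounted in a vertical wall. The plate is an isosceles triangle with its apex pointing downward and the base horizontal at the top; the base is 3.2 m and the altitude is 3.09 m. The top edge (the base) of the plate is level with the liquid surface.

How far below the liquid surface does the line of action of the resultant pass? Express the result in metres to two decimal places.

γ = 0.799 × 9.81 = 7.83819 kN/m³.
With the apex down, the centroid sits h/3 = 3.09/3 = 1.03 m below the base (the top edge), so the centroid depth is h_c = 1.03 m.
A = ½ × 3.2 × 3.09 = 4.944 m².
Resultant F = γ·h_c·A = 7.83819 × 1.03 × 4.944 = 39.9146 kN.
I_c = b·h³/36 = 3.2 × 3.09³/36 = 2.62254 m⁴.
Centre of pressure: y_p = y_c + I_c/(y_c·A) = 1.03 + 2.62254/(1.03 × 4.944) = 1.03 + 0.514999 = 1.545 m along the plane.

h_p = 1.55 m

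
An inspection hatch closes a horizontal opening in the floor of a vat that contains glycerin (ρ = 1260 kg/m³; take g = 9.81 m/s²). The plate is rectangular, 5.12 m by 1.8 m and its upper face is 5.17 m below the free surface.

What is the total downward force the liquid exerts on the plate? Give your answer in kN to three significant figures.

F ≈ 589 kN

γ = ρg = 1260 × 9.81 / 1000 = 12.3606 kN/m³.
The plate is horizontal, so pressure is uniform at p = γ·h = 12.3606 × 5.17 = 63.9043 kN/m².
A = 5.12 × 1.8 = 9.216 m².
F = p·A = 63.9043 × 9.216 = 588.942 kN.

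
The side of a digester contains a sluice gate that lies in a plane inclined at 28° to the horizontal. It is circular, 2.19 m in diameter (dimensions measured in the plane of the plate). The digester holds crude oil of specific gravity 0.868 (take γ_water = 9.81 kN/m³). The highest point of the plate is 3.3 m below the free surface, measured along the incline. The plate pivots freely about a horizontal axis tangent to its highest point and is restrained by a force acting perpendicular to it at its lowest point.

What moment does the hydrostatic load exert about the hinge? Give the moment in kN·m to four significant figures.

M ≈ 76.98 kN·m

γ = 0.868 × 9.81 = 8.51508 kN/m³.
Let θ = 28° be the plate's angle to the horizontal; measure y along the incline from where the plane meets the free surface. Vertical depth h = y·sinθ with sinθ = 0.469472.
The centroid is at the centre, 1.095 m below the top of the plate, so y_c = 3.3 + 1.095 = 4.395 m and h_c = 4.395 × 0.469472 = 2.06333 m.
A = π(1.095)² = 3.76685 m².
Resultant F = γ·h_c·A = 8.51508 × 2.06333 × 3.76685 = 66.1814 kN.
I_c = πr⁴/4 = π × 1.095⁴/4 = 1.12914 m⁴.
Centre of pressure: y_p = y_c + I_c/(y_c·A) = 4.395 + 1.12914/(4.395 × 3.76685) = 4.395 + 0.0682041 = 4.4632 m along the plane.
The resultant acts 1.095 + 0.0682041 = 1.1632 m (along the plate) below the hinge at the top edge, so the moment about the hinge is M = F × 1.1632 = 66.1814 × 1.1632 = 76.9822 kN·m.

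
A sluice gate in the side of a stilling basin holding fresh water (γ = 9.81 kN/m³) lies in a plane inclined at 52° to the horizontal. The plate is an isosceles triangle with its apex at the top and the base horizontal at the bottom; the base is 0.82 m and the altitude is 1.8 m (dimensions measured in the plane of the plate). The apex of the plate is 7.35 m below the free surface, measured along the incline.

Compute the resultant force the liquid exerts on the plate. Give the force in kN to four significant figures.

γ = 9.81 kN/m³.
Let θ = 52° be the plate's angle to the horizontal; measure y along the incline from where the plane meets the free surface. Vertical depth h = y·sinθ with sinθ = 0.788011.
With the apex up, the centroid sits 2h/3 = 2 × 1.8/3 = 1.2 m below the apex, so y_c = 7.35 + 1.2 = 8.55 m and h_c = 8.55 × 0.788011 = 6.73749 m.
A = ½ × 0.82 × 1.8 = 0.738 m².
Resultant F = γ·h_c·A = 9.81 × 6.73749 × 0.738 = 48.7779 kN.

F ≈ 48.78 kN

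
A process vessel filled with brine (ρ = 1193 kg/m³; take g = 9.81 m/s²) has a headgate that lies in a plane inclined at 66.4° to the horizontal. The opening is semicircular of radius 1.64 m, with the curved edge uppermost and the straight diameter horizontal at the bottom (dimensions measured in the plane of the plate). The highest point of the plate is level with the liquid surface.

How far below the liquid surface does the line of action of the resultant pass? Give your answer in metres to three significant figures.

h_p = 1.05 m

γ = ρg = 1193 × 9.81 / 1000 = 11.70333 kN/m³.
Let θ = 66.4° be the plate's angle to the horizontal; measure y along the incline from where the plane meets the free surface. Vertical depth h = y·sinθ with sinθ = 0.916363.
The centroid lies 4r/(3π) = 0.696038 m above the diameter, so r − 4r/(3π) = 1.64 − 0.696038 = 0.943962 m below the topmost point, so y_c = 0.943962 m and h_c = 0.943962 × 0.916363 = 0.865012 m.
A = πr²/2 = π × 1.64²/2 = 4.22481 m².
Resultant F = γ·h_c·A = 11.70333 × 0.865012 × 4.22481 = 42.77 kN.
I_c = (π/8 − 8/(9π))·r⁴ = 0.109757 × 1.64⁴ = 0.793976 m⁴.
Centre of pressure: y_p = y_c + I_c/(y_c·A) = 0.943962 + 0.793976/(0.943962 × 4.22481) = 0.943962 + 0.199088 = 1.14305 m along the plane.
Vertically, h_p = y_p·sinθ = 1.14305 × 0.916363 = 1.04745 m.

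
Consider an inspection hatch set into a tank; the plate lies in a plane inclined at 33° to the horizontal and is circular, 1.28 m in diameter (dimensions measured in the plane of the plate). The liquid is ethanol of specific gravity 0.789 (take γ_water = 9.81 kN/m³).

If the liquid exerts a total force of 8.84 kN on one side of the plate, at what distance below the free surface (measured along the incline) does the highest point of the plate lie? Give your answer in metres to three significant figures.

γ = 0.789 × 9.81 = 7.74009 kN/m³.
A = π(0.64)² = 1.2868 m².
From F = γ·h_c·A, the centroid depth is h_c = 8.84/(7.74009 × 1.2868) = 0.887555 m.
Let θ = 33° be the plate's angle to the horizontal; measure y along the incline from where the plane meets the free surface. Vertical depth h = y·sinθ with sinθ = 0.544639.
Along the incline, y_c = h_c/sinθ = 0.887555/0.544639 = 1.62962 m.
The centroid is at the centre, 0.64 m below the top of the plate, so the highest point sits at y_top = 1.62962 − 0.64 = 0.98962 m along the incline.

y_top ≈ 0.990 m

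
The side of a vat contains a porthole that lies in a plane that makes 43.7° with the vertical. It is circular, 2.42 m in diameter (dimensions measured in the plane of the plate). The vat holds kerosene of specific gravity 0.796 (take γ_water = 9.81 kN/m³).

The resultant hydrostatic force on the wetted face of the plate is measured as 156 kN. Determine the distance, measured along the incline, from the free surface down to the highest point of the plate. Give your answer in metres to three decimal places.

γ = 0.796 × 9.81 = 7.80876 kN/m³.
A = π(1.21)² = 4.59961 m².
From F = γ·h_c·A, the centroid depth is h_c = 156/(7.80876 × 4.59961) = 4.34332 m.
The plate makes 43.7° with the vertical, i.e. θ = 90° − 43.7° = 46.3° to the horizontal. Measuring y along the incline from the free-surface line, vertical depth h = y·sinθ with sinθ = 0.722967.
Along the incline, y_c = h_c/sinθ = 4.34332/0.722967 = 6.00763 m.
The centroid is at the centre, 1.21 m below the top of the plate, so the highest point sits at y_top = 6.00763 − 1.21 = 4.79763 m along the incline.

y_top ≈ 4.798 m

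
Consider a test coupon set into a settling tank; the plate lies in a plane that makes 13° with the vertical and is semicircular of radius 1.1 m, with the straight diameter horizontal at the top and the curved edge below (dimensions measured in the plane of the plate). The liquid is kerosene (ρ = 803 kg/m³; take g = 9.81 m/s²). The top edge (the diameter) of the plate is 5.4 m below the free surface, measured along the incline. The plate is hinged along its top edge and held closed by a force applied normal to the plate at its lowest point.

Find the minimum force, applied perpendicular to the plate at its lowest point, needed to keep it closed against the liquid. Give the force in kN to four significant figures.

P ≈ 37.45 kN

γ = ρg = 803 × 9.81 / 1000 = 7.87743 kN/m³.
The plate makes 13° with the vertical, i.e. θ = 90° − 13° = 77° to the horizontal. Measuring y along the incline from the free-surface line, vertical depth h = y·sinθ with sinθ = 0.974370.
The centroid of a semicircle lies 4r/(3π) = 0.466854 m from the diameter, here below the top edge, so y_c = 5.4 + 0.466854 = 5.86685 m and h_c = 5.86685 × 0.974370 = 5.71648 m.
A = πr²/2 = π × 1.1²/2 = 1.90066 m².
Resultant F = γ·h_c·A = 7.87743 × 5.71648 × 1.90066 = 85.5889 kN.
I_c = (π/8 − 8/(9π))·r⁴ = 0.109757 × 1.1⁴ = 0.160695 m⁴.
Centre of pressure: y_p = y_c + I_c/(y_c·A) = 5.86685 + 0.160695/(5.86685 × 1.90066) = 5.86685 + 0.014411 = 5.88126 m along the plane.
The resultant acts 0.466854 + 0.014411 = 0.481265 m (along the plate) below the hinge at the top edge, so the moment about the hinge is M = F × 0.481265 = 85.5889 × 0.481265 = 41.1909 kN·m.
A normal force at the bottom, 1.1 m from the hinge, must supply this moment: P = 41.1909/1.1 = 37.4463 kN.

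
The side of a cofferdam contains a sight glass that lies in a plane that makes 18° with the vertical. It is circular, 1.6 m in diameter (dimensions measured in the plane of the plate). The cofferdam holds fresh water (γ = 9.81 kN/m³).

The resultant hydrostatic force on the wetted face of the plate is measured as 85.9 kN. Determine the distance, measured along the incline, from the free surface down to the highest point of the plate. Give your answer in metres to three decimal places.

γ = 9.81 kN/m³.
A = π(0.8)² = 2.01062 m².
From F = γ·h_c·A, the centroid depth is h_c = 85.9/(9.81 × 2.01062) = 4.35506 m.
The plate makes 18° with the vertical, i.e. θ = 90° − 18° = 72° to the horizontal. Measuring y along the incline from the free-surface line, vertical depth h = y·sinθ with sinθ = 0.951057.
Along the incline, y_c = h_c/sinθ = 4.35506/0.951057 = 4.57918 m.
The centroid is at the centre, 0.8 m below the top of the plate, so the highest point sits at y_top = 4.57918 − 0.8 = 3.77918 m along the incline.

y_top ≈ 3.779 m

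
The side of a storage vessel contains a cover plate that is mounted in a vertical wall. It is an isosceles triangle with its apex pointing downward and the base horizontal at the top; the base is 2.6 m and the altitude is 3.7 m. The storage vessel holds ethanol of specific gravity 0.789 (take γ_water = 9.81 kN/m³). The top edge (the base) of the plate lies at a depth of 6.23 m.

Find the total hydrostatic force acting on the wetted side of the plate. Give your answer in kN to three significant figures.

γ = 0.789 × 9.81 = 7.74009 kN/m³.
With the apex down, the centroid sits h/3 = 3.7/3 = 1.23333 m below the base (the top edge), so the centroid depth is h_c = 6.23 + 1.23333 = 7.46333 m.
A = ½ × 2.6 × 3.7 = 4.81 m².
Resultant F = γ·h_c·A = 7.74009 × 7.46333 × 4.81 = 277.859 kN.

F ≈ 278 kN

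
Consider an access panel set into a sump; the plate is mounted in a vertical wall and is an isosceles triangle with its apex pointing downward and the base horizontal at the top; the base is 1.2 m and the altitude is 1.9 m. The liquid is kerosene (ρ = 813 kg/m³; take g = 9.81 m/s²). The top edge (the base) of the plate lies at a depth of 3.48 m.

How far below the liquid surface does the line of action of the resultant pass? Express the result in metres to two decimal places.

γ = ρg = 813 × 9.81 / 1000 = 7.97553 kN/m³.
With the apex down, the centroid sits h/3 = 1.9/3 = 0.633333 m below the base (the top edge), so the centroid depth is h_c = 3.48 + 0.633333 = 4.11333 m.
A = ½ × 1.2 × 1.9 = 1.14 m².
Resultant F = γ·h_c·A = 7.97553 × 4.11333 × 1.14 = 37.3988 kN.
I_c = b·h³/36 = 1.2 × 1.9³/36 = 0.228633 m⁴.
Centre of pressure: y_p = y_c + I_c/(y_c·A) = 4.11333 + 0.228633/(4.11333 × 1.14) = 4.11333 + 0.0487574 = 4.16209 m along the plane.

h_p = 4.16 m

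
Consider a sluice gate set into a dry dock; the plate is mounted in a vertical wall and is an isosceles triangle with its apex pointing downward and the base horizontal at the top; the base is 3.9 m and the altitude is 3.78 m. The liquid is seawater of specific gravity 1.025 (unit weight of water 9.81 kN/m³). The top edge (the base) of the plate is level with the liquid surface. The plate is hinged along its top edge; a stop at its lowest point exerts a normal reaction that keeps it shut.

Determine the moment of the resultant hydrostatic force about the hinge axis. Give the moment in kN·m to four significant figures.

γ = 1.025 × 9.81 = 10.05525 kN/m³.
With the apex down, the centroid sits h/3 = 3.78/3 = 1.26 m below the base (the top edge), so the centroid depth is h_c = 1.26 m.
A = ½ × 3.9 × 3.78 = 7.371 m².
Resultant F = γ·h_c·A = 10.05525 × 1.26 × 7.371 = 93.3877 kN.
I_c = b·h³/36 = 3.9 × 3.78³/36 = 5.8511 m⁴.
Centre of pressure: y_p = y_c + I_c/(y_c·A) = 1.26 + 5.8511/(1.26 × 7.371) = 1.26 + 0.63 = 1.89 m along the plane.
The resultant acts 1.26 + 0.63 = 1.89 m (along the plate) below the hinge at the top edge, so the moment about the hinge is M = F × 1.89 = 93.3877 × 1.89 = 176.503 kN·m.

M ≈ 176.5 kN·m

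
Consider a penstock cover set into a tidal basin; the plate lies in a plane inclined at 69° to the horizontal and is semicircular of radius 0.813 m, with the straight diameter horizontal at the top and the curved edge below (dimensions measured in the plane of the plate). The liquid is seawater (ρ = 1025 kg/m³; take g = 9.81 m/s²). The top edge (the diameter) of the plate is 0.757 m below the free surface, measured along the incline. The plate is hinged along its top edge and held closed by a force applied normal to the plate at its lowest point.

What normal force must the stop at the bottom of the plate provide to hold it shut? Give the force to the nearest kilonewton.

P ≈ 5 kN

γ = ρg = 1025 × 9.81 / 1000 = 10.05525 kN/m³.
Let θ = 69° be the plate's angle to the horizontal; measure y along the incline from where the plane meets the free surface. Vertical depth h = y·sinθ with sinθ = 0.933580.
The centroid of a semicircle lies 4r/(3π) = 0.345048 m from the diameter, here below the top edge, so y_c = 0.757 + 0.345048 = 1.10205 m and h_c = 1.10205 × 0.933580 = 1.02885 m.
A = πr²/2 = π × 0.813²/2 = 1.03825 m².
Resultant F = γ·h_c·A = 10.05525 × 1.02885 × 1.03825 = 10.7411 kN.
I_c = (π/8 − 8/(9π))·r⁴ = 0.109757 × 0.813⁴ = 0.0479506 m⁴.
Centre of pressure: y_p = y_c + I_c/(y_c·A) = 1.10205 + 0.0479506/(1.10205 × 1.03825) = 1.10205 + 0.0419074 = 1.14396 m along the plane.
The resultant acts 0.345048 + 0.0419074 = 0.386955 m (along the plate) below the hinge at the top edge, so the moment about the hinge is M = F × 0.386955 = 10.7411 × 0.386955 = 4.15632 kN·m.
A normal force at the bottom, 0.813 m from the hinge, must supply this moment: P = 4.15632/0.813 = 5.11232 kN.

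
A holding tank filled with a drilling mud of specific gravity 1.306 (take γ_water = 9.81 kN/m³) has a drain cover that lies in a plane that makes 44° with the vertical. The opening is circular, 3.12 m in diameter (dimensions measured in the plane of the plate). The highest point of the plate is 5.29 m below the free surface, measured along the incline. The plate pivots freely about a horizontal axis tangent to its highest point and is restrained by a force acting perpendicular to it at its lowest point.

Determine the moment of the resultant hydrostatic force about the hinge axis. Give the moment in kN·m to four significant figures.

γ = 1.306 × 9.81 = 12.81186 kN/m³.
The plate makes 44° with the vertical, i.e. θ = 90° − 44° = 46° to the horizontal. Measuring y along the incline from the free-surface line, vertical depth h = y·sinθ with sinθ = 0.719340.
The centroid is at the centre, 1.56 m below the top of the plate, so y_c = 5.29 + 1.56 = 6.85 m and h_c = 6.85 × 0.719340 = 4.92748 m.
A = π(1.56)² = 7.64538 m².
Resultant F = γ·h_c·A = 12.81186 × 4.92748 × 7.64538 = 482.654 kN.
I_c = πr⁴/4 = π × 1.56⁴/4 = 4.65145 m⁴.
Centre of pressure: y_p = y_c + I_c/(y_c·A) = 6.85 + 4.65145/(6.85 × 7.64538) = 6.85 + 0.0888175 = 6.93882 m along the plane.
The resultant acts 1.56 + 0.0888175 = 1.64882 m (along the plate) below the hinge at the top edge, so the moment about the hinge is M = F × 1.64882 = 482.654 × 1.64882 = 795.81 kN·m.

M ≈ 795.8 kN·m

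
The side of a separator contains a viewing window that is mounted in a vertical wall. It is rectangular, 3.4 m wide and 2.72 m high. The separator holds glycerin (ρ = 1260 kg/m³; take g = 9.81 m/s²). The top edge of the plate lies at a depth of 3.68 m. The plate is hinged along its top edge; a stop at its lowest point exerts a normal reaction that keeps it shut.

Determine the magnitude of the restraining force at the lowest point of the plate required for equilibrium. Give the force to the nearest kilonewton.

γ = ρg = 1260 × 9.81 / 1000 = 12.3606 kN/m³.
The centroid lies 2.72/2 = 1.36 m below the top edge, so the centroid depth is h_c = 3.68 + 1.36 = 5.04 m.
A = 3.4 × 2.72 = 9.248 m².
Resultant F = γ·h_c·A = 12.3606 × 5.04 × 9.248 = 576.127 kN.
I_c = b·h³/12 = 3.4 × 2.72³/12 = 5.7017 m⁴.
Centre of pressure: y_p = y_c + I_c/(y_c·A) = 5.04 + 5.7017/(5.04 × 9.248) = 5.04 + 0.122328 = 5.16233 m along the plane.
The resultant acts 1.36 + 0.122328 = 1.48233 m (along the plate) below the hinge at the top edge, so the moment about the hinge is M = F × 1.48233 = 576.127 × 1.48233 = 854.01 kN·m.
A normal force at the bottom, 2.72 m from the hinge, must supply this moment: P = 854.01/2.72 = 313.974 kN.

P ≈ 314 kN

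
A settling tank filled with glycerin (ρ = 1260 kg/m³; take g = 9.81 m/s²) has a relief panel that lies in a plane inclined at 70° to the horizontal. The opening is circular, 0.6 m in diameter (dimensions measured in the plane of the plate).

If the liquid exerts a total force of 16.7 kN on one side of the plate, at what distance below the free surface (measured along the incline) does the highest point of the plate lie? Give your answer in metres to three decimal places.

y_top ≈ 4.785 m

γ = ρg = 1260 × 9.81 / 1000 = 12.3606 kN/m³.
A = π(0.3)² = 0.282743 m².
From F = γ·h_c·A, the centroid depth is h_c = 16.7/(12.3606 × 0.282743) = 4.77843 m.
Let θ = 70° be the plate's angle to the horizontal; measure y along the incline from where the plane meets the free surface. Vertical depth h = y·sinθ with sinθ = 0.939693.
Along the incline, y_c = h_c/sinθ = 4.77843/0.939693 = 5.0851 m.
The centroid is at the centre, 0.3 m below the top of the plate, so the highest point sits at y_top = 5.0851 − 0.3 = 4.7851 m along the incline.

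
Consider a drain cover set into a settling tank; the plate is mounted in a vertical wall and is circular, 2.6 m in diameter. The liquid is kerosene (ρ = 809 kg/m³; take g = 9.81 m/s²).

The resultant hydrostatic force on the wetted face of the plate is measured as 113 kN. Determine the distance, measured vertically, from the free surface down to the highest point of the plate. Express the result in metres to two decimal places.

γ = ρg = 809 × 9.81 / 1000 = 7.93629 kN/m³.
A = π(1.3)² = 5.30929 m².
From F = γ·h_c·A, the centroid depth is h_c = 113/(7.93629 × 5.30929) = 2.68179 m.
The centroid is at the centre, 1.3 m below the top of the plate, so the highest point sits at h_top = 2.68179 − 1.3 = 1.38179 m below the surface.

d_top ≈ 1.38 m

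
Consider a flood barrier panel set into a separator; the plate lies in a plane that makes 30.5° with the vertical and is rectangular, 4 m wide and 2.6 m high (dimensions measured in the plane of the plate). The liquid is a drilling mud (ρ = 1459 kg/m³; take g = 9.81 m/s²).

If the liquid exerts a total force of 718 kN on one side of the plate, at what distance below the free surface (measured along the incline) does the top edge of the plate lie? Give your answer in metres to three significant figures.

γ = ρg = 1459 × 9.81 / 1000 = 14.31279 kN/m³.
A = 4 × 2.6 = 10.4 m².
From F = γ·h_c·A, the centroid depth is h_c = 718/(14.31279 × 10.4) = 4.82355 m.
The plate makes 30.5° with the vertical, i.e. θ = 90° − 30.5° = 59.5° to the horizontal. Measuring y along the incline from the free-surface line, vertical depth h = y·sinθ with sinθ = 0.861629.
Along the incline, y_c = h_c/sinθ = 4.82355/0.861629 = 5.59818 m.
The centroid lies 2.6/2 = 1.3 m below the top edge, so the top edge sits at y_top = 5.59818 − 1.3 = 4.29818 m along the incline.

y_top ≈ 4.30 m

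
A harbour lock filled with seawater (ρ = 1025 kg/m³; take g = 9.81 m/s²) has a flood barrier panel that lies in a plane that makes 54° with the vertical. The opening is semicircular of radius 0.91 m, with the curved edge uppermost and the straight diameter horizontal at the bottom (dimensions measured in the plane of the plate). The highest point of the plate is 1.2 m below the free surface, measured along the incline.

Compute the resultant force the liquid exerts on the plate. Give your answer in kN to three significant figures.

γ = ρg = 1025 × 9.81 / 1000 = 10.05525 kN/m³.
The plate makes 54° with the vertical, i.e. θ = 90° − 54° = 36° to the horizontal. Measuring y along the incline from the free-surface line, vertical depth h = y·sinθ with sinθ = 0.587785.
The centroid lies 4r/(3π) = 0.386216 m above the diameter, so r − 4r/(3π) = 0.91 − 0.386216 = 0.523784 m below the topmost point, so y_c = 1.2 + 0.523784 = 1.72378 m and h_c = 1.72378 × 0.587785 = 1.01321 m.
A = πr²/2 = π × 0.91²/2 = 1.30078 m².
Resultant F = γ·h_c·A = 10.05525 × 1.01321 × 1.30078 = 13.2525 kN.

F ≈ 13.3 kN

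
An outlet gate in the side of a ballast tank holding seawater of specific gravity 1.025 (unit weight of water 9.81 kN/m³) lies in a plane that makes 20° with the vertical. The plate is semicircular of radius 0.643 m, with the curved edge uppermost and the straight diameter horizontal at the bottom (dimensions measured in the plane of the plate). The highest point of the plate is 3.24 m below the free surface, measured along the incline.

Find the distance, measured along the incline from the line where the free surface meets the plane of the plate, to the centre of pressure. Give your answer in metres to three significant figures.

γ = 1.025 × 9.81 = 10.05525 kN/m³.
The plate makes 20° with the vertical, i.e. θ = 90° − 20° = 70° to the horizontal. Measuring y along the incline from the free-surface line, vertical depth h = y·sinθ with sinθ = 0.939693.
The centroid lies 4r/(3π) = 0.272898 m above the diameter, so r − 4r/(3π) = 0.643 − 0.272898 = 0.370102 m below the topmost point, so y_c = 3.24 + 0.370102 = 3.6101 m and h_c = 3.6101 × 0.939693 = 3.39239 m.
A = πr²/2 = π × 0.643²/2 = 0.649444 m².
Resultant F = γ·h_c·A = 10.05525 × 3.39239 × 0.649444 = 22.1534 kN.
I_c = (π/8 − 8/(9π))·r⁴ = 0.109757 × 0.643⁴ = 0.0187619 m⁴.
Centre of pressure: y_p = y_c + I_c/(y_c·A) = 3.6101 + 0.0187619/(3.6101 × 0.649444) = 3.6101 + 0.00800232 = 3.6181 m along the plane.

y_p = 3.62 m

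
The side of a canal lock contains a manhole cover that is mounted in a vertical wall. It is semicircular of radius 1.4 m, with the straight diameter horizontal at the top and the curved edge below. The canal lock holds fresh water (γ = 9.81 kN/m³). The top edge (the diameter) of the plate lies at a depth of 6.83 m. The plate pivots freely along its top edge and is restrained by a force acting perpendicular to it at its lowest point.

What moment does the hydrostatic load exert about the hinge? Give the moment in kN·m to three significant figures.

γ = 9.81 kN/m³.
The centroid of a semicircle lies 4r/(3π) = 0.594178 m from the diameter, here below the top edge, so the centroid depth is h_c = 6.83 + 0.594178 = 7.42418 m.
A = πr²/2 = π × 1.4²/2 = 3.07876 m².
Resultant F = γ·h_c·A = 9.81 × 7.42418 × 3.07876 = 224.23 kN.
I_c = (π/8 − 8/(9π))·r⁴ = 0.109757 × 1.4⁴ = 0.421642 m⁴.
Centre of pressure: y_p = y_c + I_c/(y_c·A) = 7.42418 + 0.421642/(7.42418 × 3.07876) = 7.42418 + 0.0184467 = 7.44263 m along the plane.
The resultant acts 0.594178 + 0.0184467 = 0.612625 m (along the plate) below the hinge at the top edge, so the moment about the hinge is M = F × 0.612625 = 224.23 × 0.612625 = 137.369 kN·m.

M ≈ 137 kN·m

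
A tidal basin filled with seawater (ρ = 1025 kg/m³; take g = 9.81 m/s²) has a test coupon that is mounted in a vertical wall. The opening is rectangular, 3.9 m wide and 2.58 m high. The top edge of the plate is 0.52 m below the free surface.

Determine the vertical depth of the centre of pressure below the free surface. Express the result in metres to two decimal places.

h_p = 2.12 m

γ = ρg = 1025 × 9.81 / 1000 = 10.05525 kN/m³.
The centroid lies 2.58/2 = 1.29 m below the top edge, so the centroid depth is h_c = 0.52 + 1.29 = 1.81 m.
A = 3.9 × 2.58 = 10.062 m².
Resultant F = γ·h_c·A = 10.05525 × 1.81 × 10.062 = 183.128 kN.
I_c = b·h³/12 = 3.9 × 2.58³/12 = 5.58139 m⁴.
Centre of pressure: y_p = y_c + I_c/(y_c·A) = 1.81 + 5.58139/(1.81 × 10.062) = 1.81 + 0.306464 = 2.11646 m along the plane.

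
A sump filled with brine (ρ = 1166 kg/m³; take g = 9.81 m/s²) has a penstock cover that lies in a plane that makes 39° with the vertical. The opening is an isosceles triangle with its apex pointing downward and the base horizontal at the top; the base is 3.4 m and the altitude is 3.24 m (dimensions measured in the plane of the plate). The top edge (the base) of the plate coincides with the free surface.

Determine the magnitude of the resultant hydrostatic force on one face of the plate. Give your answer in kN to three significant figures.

γ = ρg = 1166 × 9.81 / 1000 = 11.43846 kN/m³.
The plate makes 39° with the vertical, i.e. θ = 90° − 39° = 51° to the horizontal. Measuring y along the incline from the free-surface line, vertical depth h = y·sinθ with sinθ = 0.777146.
With the apex down, the centroid sits h/3 = 3.24/3 = 1.08 m below the base (the top edge), so y_c = 1.08 m and h_c = 1.08 × 0.777146 = 0.839318 m.
A = ½ × 3.4 × 3.24 = 5.508 m².
Resultant F = γ·h_c·A = 11.43846 × 0.839318 × 5.508 = 52.8796 kN.

F ≈ 52.9 kN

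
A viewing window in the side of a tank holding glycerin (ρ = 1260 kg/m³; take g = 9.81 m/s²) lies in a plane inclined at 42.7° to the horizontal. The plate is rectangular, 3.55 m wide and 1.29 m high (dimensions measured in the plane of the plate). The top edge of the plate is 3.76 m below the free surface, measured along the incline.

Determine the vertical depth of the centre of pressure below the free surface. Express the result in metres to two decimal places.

γ = ρg = 1260 × 9.81 / 1000 = 12.3606 kN/m³.
Let θ = 42.7° be the plate's angle to the horizontal; measure y along the incline from where the plane meets the free surface. Vertical depth h = y·sinθ with sinθ = 0.678160.
The centroid lies 1.29/2 = 0.645 m below the top edge, so y_c = 3.76 + 0.645 = 4.405 m and h_c = 4.405 × 0.678160 = 2.98729 m.
A = 3.55 × 1.29 = 4.5795 m².
Resultant F = γ·h_c·A = 12.3606 × 2.98729 × 4.5795 = 169.097 kN.
I_c = b·h³/12 = 3.55 × 1.29³/12 = 0.635062 m⁴.
Centre of pressure: y_p = y_c + I_c/(y_c·A) = 4.405 + 0.635062/(4.405 × 4.5795) = 4.405 + 0.0314813 = 4.43648 m along the plane.
Vertically, h_p = y_p·sinθ = 4.43648 × 0.678160 = 3.00864 m.

h_p = 3.01 m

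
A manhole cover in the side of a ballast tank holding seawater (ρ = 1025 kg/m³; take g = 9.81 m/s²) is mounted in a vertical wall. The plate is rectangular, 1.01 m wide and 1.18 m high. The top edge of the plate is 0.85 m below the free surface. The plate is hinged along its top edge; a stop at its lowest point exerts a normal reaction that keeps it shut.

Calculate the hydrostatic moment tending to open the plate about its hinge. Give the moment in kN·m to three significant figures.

γ = ρg = 1025 × 9.81 / 1000 = 10.05525 kN/m³.
The centroid lies 1.18/2 = 0.59 m below the top edge, so the centroid depth is h_c = 0.85 + 0.59 = 1.44 m.
A = 1.01 × 1.18 = 1.1918 m².
Resultant F = γ·h_c·A = 10.05525 × 1.44 × 1.1918 = 17.2567 kN.
I_c = b·h³/12 = 1.01 × 1.18³/12 = 0.138289 m⁴.
Centre of pressure: y_p = y_c + I_c/(y_c·A) = 1.44 + 0.138289/(1.44 × 1.1918) = 1.44 + 0.080579 = 1.52058 m along the plane.
The resultant acts 0.59 + 0.080579 = 0.670579 m (along the plate) below the hinge at the top edge, so the moment about the hinge is M = F × 0.670579 = 17.2567 × 0.670579 = 11.572 kN·m.

M ≈ 11.6 kN·m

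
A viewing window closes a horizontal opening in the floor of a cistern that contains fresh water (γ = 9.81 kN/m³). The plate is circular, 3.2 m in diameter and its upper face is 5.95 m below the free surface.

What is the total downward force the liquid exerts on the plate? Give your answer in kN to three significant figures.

γ = 9.81 kN/m³.
The plate is horizontal, so pressure is uniform at p = γ·h = 9.81 × 5.95 = 58.3695 kN/m².
A = π(1.6)² = 8.04248 m².
F = p·A = 58.3695 × 8.04248 = 469.436 kN.

F ≈ 469 kN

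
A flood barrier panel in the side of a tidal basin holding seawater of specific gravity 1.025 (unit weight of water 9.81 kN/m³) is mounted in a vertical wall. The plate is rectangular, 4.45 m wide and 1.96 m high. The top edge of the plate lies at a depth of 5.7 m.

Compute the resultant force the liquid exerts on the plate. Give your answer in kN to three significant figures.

γ = 1.025 × 9.81 = 10.05525 kN/m³.
The centroid lies 1.96/2 = 0.98 m below the top edge, so the centroid depth is h_c = 5.7 + 0.98 = 6.68 m.
A = 4.45 × 1.96 = 8.722 m².
Resultant F = γ·h_c·A = 10.05525 × 6.68 × 8.722 = 585.849 kN.

F ≈ 586 kN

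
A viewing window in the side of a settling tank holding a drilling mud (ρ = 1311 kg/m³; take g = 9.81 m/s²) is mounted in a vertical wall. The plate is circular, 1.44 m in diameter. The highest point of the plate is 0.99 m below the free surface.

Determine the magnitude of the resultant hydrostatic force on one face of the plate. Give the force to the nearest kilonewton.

γ = ρg = 1311 × 9.81 / 1000 = 12.86091 kN/m³.
The centroid is at the centre, 0.72 m below the top of the plate, so the centroid depth is h_c = 0.99 + 0.72 = 1.71 m.
A = π(0.72)² = 1.6286 m².
Resultant F = γ·h_c·A = 12.86091 × 1.71 × 1.6286 = 35.8164 kN.

F ≈ 36 kN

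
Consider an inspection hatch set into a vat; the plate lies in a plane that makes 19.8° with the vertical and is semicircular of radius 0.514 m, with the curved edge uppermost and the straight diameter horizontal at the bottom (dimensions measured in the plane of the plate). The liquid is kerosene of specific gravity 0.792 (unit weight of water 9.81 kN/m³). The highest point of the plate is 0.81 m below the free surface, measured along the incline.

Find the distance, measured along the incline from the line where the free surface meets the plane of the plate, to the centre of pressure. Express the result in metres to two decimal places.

y_p = 1.12 m

γ = 0.792 × 9.81 = 7.76952 kN/m³.
The plate makes 19.8° with the vertical, i.e. θ = 90° − 19.8° = 70.2° to the horizontal. Measuring y along the incline from the free-surface line, vertical depth h = y·sinθ with sinθ = 0.940881.
The centroid lies 4r/(3π) = 0.218148 m above the diameter, so r − 4r/(3π) = 0.514 − 0.218148 = 0.295852 m below the topmost point, so y_c = 0.81 + 0.295852 = 1.10585 m and h_c = 1.10585 × 0.940881 = 1.04047 m.
A = πr²/2 = π × 0.514²/2 = 0.414998 m².
Resultant F = γ·h_c·A = 7.76952 × 1.04047 × 0.414998 = 3.35482 kN.
I_c = (π/8 − 8/(9π))·r⁴ = 0.109757 × 0.514⁴ = 0.00766099 m⁴.
Centre of pressure: y_p = y_c + I_c/(y_c·A) = 1.10585 + 0.00766099/(1.10585 × 0.414998) = 1.10585 + 0.0166933 = 1.12254 m along the plane.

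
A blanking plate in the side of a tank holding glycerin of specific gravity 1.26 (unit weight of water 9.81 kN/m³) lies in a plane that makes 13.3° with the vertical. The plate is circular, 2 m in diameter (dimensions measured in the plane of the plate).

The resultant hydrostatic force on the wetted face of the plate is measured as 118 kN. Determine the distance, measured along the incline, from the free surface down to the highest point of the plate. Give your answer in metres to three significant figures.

y_top ≈ 2.12 m

γ = 1.26 × 9.81 = 12.3606 kN/m³.
A = π(1)² = 3.14159 m².
From F = γ·h_c·A, the centroid depth is h_c = 118/(12.3606 × 3.14159) = 3.03874 m.
The plate makes 13.3° with the vertical, i.e. θ = 90° − 13.3° = 76.7° to the horizontal. Measuring y along the incline from the free-surface line, vertical depth h = y·sinθ with sinθ = 0.973179.
Along the incline, y_c = h_c/sinθ = 3.03874/0.973179 = 3.12249 m.
The centroid is at the centre, 1 m below the top of the plate, so the highest point sits at y_top = 3.12249 − 1 = 2.12249 m along the incline.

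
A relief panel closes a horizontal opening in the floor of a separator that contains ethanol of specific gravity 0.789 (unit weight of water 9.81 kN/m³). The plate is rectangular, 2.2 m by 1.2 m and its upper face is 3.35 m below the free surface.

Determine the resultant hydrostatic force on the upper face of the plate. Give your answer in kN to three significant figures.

F ≈ 68.5 kN

γ = 0.789 × 9.81 = 7.74009 kN/m³.
The plate is horizontal, so pressure is uniform at p = γ·h = 7.74009 × 3.35 = 25.9293 kN/m².
A = 2.2 × 1.2 = 2.64 m².
F = p·A = 25.9293 × 2.64 = 68.4534 kN.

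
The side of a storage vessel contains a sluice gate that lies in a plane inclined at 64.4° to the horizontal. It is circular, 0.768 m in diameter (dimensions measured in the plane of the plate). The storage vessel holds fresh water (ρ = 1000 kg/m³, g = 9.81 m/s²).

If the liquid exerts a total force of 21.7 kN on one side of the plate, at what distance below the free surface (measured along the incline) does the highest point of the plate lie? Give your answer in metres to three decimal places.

y_top ≈ 4.911 m

γ = ρg = 1000 × 9.81 = 9810 N/m³ = 9.81 kN/m³.
A = π(0.384)² = 0.463247 m².
From F = γ·h_c·A, the centroid depth is h_c = 21.7/(9.81 × 0.463247) = 4.77505 m.
Let θ = 64.4° be the plate's angle to the horizontal; measure y along the incline from where the plane meets the free surface. Vertical depth h = y·sinθ with sinθ = 0.901833.
Along the incline, y_c = h_c/sinθ = 4.77505/0.901833 = 5.29483 m.
The centroid is at the centre, 0.384 m below the top of the plate, so the highest point sits at y_top = 5.29483 − 0.384 = 4.91083 m along the incline.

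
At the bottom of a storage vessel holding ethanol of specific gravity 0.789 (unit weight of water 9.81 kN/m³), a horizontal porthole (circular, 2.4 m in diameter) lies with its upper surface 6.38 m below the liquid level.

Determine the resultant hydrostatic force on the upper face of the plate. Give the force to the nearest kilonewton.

γ = 0.789 × 9.81 = 7.74009 kN/m³.
The plate is horizontal, so pressure is uniform at p = γ·h = 7.74009 × 6.38 = 49.3818 kN/m².
A = π(1.2)² = 4.52389 m².
F = p·A = 49.3818 × 4.52389 = 223.398 kN.

F ≈ 223 kN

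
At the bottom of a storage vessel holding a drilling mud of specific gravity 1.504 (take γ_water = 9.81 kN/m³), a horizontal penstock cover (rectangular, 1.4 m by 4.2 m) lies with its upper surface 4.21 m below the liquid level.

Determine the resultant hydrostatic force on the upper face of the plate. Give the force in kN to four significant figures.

F ≈ 365.2 kN

γ = 1.504 × 9.81 = 14.75424 kN/m³.
The plate is horizontal, so pressure is uniform at p = γ·h = 14.75424 × 4.21 = 62.1154 kN/m².
A = 1.4 × 4.2 = 5.88 m².
F = p·A = 62.1154 × 5.88 = 365.239 kN.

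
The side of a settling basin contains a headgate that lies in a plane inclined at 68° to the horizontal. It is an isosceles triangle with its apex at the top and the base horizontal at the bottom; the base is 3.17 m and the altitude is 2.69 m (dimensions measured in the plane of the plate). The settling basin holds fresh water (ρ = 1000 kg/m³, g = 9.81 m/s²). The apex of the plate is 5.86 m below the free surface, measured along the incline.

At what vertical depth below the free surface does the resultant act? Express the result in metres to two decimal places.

γ = ρg = 1000 × 9.81 = 9810 N/m³ = 9.81 kN/m³.
Let θ = 68° be the plate's angle to the horizontal; measure y along the incline from where the plane meets the free surface. Vertical depth h = y·sinθ with sinθ = 0.927184.
With the apex up, the centroid sits 2h/3 = 2 × 2.69/3 = 1.79333 m below the apex, so y_c = 5.86 + 1.79333 = 7.65333 m and h_c = 7.65333 × 0.927184 = 7.09605 m.
A = ½ × 3.17 × 2.69 = 4.26365 m².
Resultant F = γ·h_c·A = 9.81 × 7.09605 × 4.26365 = 296.802 kN.
I_c = b·h³/36 = 3.17 × 2.69³/36 = 1.71401 m⁴.
Centre of pressure: y_p = y_c + I_c/(y_c·A) = 7.65333 + 1.71401/(7.65333 × 4.26365) = 7.65333 + 0.0525269 = 7.70586 m along the plane.
Vertically, h_p = y_p·sinθ = 7.70586 × 0.927184 = 7.14475 m.

h_p = 7.14 m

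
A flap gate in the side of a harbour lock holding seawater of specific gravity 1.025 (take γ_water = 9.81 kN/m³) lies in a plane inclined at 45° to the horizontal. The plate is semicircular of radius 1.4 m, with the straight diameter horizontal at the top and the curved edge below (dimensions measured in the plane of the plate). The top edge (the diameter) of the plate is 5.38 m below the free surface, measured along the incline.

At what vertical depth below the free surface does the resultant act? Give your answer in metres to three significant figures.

h_p = 4.24 m

γ = 1.025 × 9.81 = 10.05525 kN/m³.
Let θ = 45° be the plate's angle to the horizontal; measure y along the incline from where the plane meets the free surface. Vertical depth h = y·sinθ with sinθ = 0.707107.
The centroid of a semicircle lies 4r/(3π) = 0.594178 m from the diameter, here below the top edge, so y_c = 5.38 + 0.594178 = 5.97418 m and h_c = 5.97418 × 0.707107 = 4.22438 m.
A = πr²/2 = π × 1.4²/2 = 3.07876 m².
Resultant F = γ·h_c·A = 10.05525 × 4.22438 × 3.07876 = 130.777 kN.
I_c = (π/8 − 8/(9π))·r⁴ = 0.109757 × 1.4⁴ = 0.421642 m⁴.
Centre of pressure: y_p = y_c + I_c/(y_c·A) = 5.97418 + 0.421642/(5.97418 × 3.07876) = 5.97418 + 0.022924 = 5.9971 m along the plane.
Vertically, h_p = y_p·sinθ = 5.9971 × 0.707107 = 4.24059 m.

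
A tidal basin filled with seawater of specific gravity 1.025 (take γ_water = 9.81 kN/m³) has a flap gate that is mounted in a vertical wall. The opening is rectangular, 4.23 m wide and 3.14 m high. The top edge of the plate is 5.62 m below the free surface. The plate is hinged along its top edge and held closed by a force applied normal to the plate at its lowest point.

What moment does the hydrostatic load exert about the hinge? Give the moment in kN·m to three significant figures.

γ = 1.025 × 9.81 = 10.05525 kN/m³.
The centroid lies 3.14/2 = 1.57 m below the top edge, so the centroid depth is h_c = 5.62 + 1.57 = 7.19 m.
A = 4.23 × 3.14 = 13.2822 m².
Resultant F = γ·h_c·A = 10.05525 × 7.19 × 13.2822 = 960.267 kN.
I_c = b·h³/12 = 4.23 × 3.14³/12 = 10.9131 m⁴.
Centre of pressure: y_p = y_c + I_c/(y_c·A) = 7.19 + 10.9131/(7.19 × 13.2822) = 7.19 + 0.114274 = 7.30427 m along the plane.
The resultant acts 1.57 + 0.114274 = 1.68427 m (along the plate) below the hinge at the top edge, so the moment about the hinge is M = F × 1.68427 = 960.267 × 1.68427 = 1617.35 kN·m.

M ≈ 1620 kN·m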